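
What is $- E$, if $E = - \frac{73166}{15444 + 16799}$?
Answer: $\frac{73166}{32243} \approx 2.2692$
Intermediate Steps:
$E = - \frac{73166}{32243} \approx -2.2692$
$- E = \left(-1\right) \left(- \frac{73166}{32243}\right) = \frac{73166}{32243}$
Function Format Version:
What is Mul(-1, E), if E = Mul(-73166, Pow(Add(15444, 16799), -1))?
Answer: Rational(73166, 32243) ≈ 2.2692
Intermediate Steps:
E = Rational(-73166, 32243) (E = Mul(-73166, Pow(32243, -1)) = Mul(-73166, Rational(1, 32243)) = Rational(-73166, 32243) ≈ -2.2692)
Mul(-1, E) = Mul(-1, Rational(-73166, 32243)) = Rational(73166, 32243)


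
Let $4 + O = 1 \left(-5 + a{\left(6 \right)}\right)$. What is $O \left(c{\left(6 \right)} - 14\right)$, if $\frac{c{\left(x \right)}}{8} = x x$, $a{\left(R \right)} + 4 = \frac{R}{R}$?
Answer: $-3288$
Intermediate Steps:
$a{\left(R \right)} = -3$ ($a{\left(R \right)} = -4 + \frac{R}{R} = -4 + 1 = -3$)
$c{\left(x \right)} = 8 x^{2}$ ($c{\left(x \right)} = 8 x x = 8 x^{2}$)
$O = -12$ ($O = -4 + 1 \left(-5 - 3\right) = -4 + 1 \left(-8\right) = -4 - 8 = -12$)
$O \left(c{\left(6 \right)} - 14\right) = - 12 \left(8 \cdot 6^{2} - 14\right) = - 12 \left(8 \cdot 36 - 14\right) = - 12 \left(288 - 14\right) = \left(-12\right) 274 = -3288$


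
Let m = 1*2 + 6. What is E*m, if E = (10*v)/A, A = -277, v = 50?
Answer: -4000/277 ≈ -14.440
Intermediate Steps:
m = 8 (m = 2 + 6 = 8)
E = -500/277 (E = (10*50)/(-277) = 500*(-1/277) = -500/277 ≈ -1.8051)
E*m = -500/277*8 = -4000/277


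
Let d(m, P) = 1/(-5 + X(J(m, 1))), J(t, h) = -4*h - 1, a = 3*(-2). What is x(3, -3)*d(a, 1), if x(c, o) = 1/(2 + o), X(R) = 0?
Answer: ⅕ ≈ 0.20000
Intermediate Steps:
a = -6
J(t, h) = -1 - 4*h
d(m, P) = -⅕ (d(m, P) = 1/(-5 + 0) = 1/(-5) = -⅕)
x(3, -3)*d(a, 1) = -⅕/(2 - 3) = -⅕/(-1) = -1*(-⅕) = ⅕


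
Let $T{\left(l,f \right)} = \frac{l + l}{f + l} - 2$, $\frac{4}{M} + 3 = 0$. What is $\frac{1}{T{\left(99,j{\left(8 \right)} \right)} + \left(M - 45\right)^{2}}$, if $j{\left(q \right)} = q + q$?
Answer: $\frac{1035}{2221627} \approx 0.00046587$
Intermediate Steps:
$j{\left(q \right)} = 2 q$
$M = - \frac{4}{3}$ ($M = \frac{4}{-3 + 0} = \frac{4}{-3} = 4 \left(- \frac{1}{3}\right) = - \frac{4}{3} \approx -1.3333$)
$T{\left(l,f \right)} = -2 + \frac{2 l}{f + l}$ ($T{\left(l,f \right)} = \frac{2 l}{f + l} - 2 = -2 + \frac{2 l}{f + l}$)
$\frac{1}{T{\left(99,j{\left(8 \right)} \right)} + \left(M - 45\right)^{2}} = \frac{1}{- \frac{2 \cdot 2 \cdot 8}{2 \cdot 8 + 99} + \left(- \frac{4}{3} - 45\right)^{2}} = \frac{1}{\left(-2\right) 16 \frac{1}{16 + 99} + \left(- \frac{4}{3} - 45\right)^{2}} = \frac{1}{\left(-2\right) 16 \cdot \frac{1}{115} + \left(- \frac{139}{3}\right)^{2}} = \frac{1}{\left(-2\right) 16 \cdot \frac{1}{115} + \frac{19321}{9}} = \frac{1}{- \frac{32}{115} + \frac{19321}{9}} = \frac{1}{\frac{2221627}{1035}} = \frac{1035}{2221627}$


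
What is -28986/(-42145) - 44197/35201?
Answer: -842346379/1483546145 ≈ -0.56779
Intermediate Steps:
-28986/(-42145) - 44197/35201 = -28986*(-1/42145) - 44197*1/35201 = 28986/42145 - 44197/35201 = -842346379/1483546145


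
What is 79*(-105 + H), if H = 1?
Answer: -8216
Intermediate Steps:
79*(-105 + H) = 79*(-105 + 1) = 79*(-104) = -8216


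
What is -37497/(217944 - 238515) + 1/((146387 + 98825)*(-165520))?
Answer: 507303040502903/278308420575680 ≈ 1.8228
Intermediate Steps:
-37497/(217944 - 238515) + 1/((146387 + 98825)*(-165520)) = -37497/(-20571) - 1/165520/245212 = -37497*(-1/20571) + (1/245212)*(-1/165520) = 12499/6857 - 1/40587490240 = 507303040502903/278308420575680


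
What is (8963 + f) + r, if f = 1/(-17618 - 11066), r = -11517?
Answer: -73258937/28684 ≈ -2554.0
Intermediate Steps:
f = -1/28684 (f = 1/(-28684) = -1/28684 ≈ -3.4863e-5)
(8963 + f) + r = (8963 - 1/28684) - 11517 = 257094691/28684 - 11517 = -73258937/28684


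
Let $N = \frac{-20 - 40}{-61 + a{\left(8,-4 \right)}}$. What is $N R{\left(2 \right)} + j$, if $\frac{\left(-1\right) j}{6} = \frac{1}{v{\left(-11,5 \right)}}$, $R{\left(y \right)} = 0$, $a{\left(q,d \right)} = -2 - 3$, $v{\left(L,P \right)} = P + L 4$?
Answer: $\frac{2}{13} \approx 0.15385$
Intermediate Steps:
$v{\left(L,P \right)} = P + 4 L$
$a{\left(q,d \right)} = -5$
$j = \frac{2}{13}$ ($j = - \frac{6}{5 + 4 \left(-11\right)} = - \frac{6}{5 - 44} = - \frac{6}{-39} = \left(-6\right) \left(- \frac{1}{39}\right) = \frac{2}{13} \approx 0.15385$)
$N = \frac{10}{11}$ ($N = \frac{-20 - 40}{-61 - 5} = - \frac{60}{-66} = \left(-60\right) \left(- \frac{1}{66}\right) = \frac{10}{11} \approx 0.90909$)
$N R{\left(2 \right)} + j = \frac{10}{11} \cdot 0 + \frac{2}{13} = 0 + \frac{2}{13} = \frac{2}{13}$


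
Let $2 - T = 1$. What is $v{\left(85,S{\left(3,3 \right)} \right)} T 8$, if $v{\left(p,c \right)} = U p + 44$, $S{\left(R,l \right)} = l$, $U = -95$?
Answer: $-64248$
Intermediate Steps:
$T = 1$ ($T = 2 - 1 = 1$)
$v{\left(p,c \right)} = 44 - 95 p$ ($v{\left(p,c \right)} = - 95 p + 44 = 44 - 95 p$)
$v{\left(85,S{\left(3,3 \right)} \right)} T 8 = \left(44 - 8075\right) 1 \cdot 8 = \left(44 - 8075\right) 8 = \left(-8031\right) 8 = -64248$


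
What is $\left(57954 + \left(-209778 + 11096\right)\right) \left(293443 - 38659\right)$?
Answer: $-35855242752$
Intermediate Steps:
$\left(57954 + \left(-209778 + 11096\right)\right) \left(293443 - 38659\right) = \left(57954 - 198682\right) 254784 = \left(-140728\right) 254784 = -35855242752$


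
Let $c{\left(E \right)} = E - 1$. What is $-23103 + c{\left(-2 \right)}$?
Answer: $-23106$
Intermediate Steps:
$c{\left(E \right)} = -1 + E$ ($c{\left(E \right)} = E - 1 = -1 + E$)
$-23103 + c{\left(-2 \right)} = -23103 - 3 = -23106$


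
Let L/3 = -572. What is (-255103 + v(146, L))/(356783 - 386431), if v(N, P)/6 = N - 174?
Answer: 255271/29648 ≈ 8.6101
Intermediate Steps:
L = -1716 (L = 3*(-572) = -1716)
v(N, P) = -1044 + 6*N (v(N, P) = 6*(N - 174) = 6*(-174 + N) = -1044 + 6*N)
(-255103 + v(146, L))/(356783 - 386431) = (-255103 + (-1044 + 6*146))/(356783 - 386431) = (-255103 + (-1044 + 876))/(-29648) = (-255103 - 168)*(-1/29648) = -255271*(-1/29648) = 255271/29648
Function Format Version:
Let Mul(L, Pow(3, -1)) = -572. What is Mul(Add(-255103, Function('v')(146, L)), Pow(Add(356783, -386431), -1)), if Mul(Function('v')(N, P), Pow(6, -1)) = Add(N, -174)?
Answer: Rational(255271, 29648) ≈ 8.6101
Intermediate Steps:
L = -1716 (L = Mul(3, -572) = -1716)
Function('v')(N, P) = Add(-1044, Mul(6, N)) (Function('v')(N, P) = Mul(6, Add(N, -174)) = Mul(6, Add(-174, N)) = Add(-1044, Mul(6, N)))
Mul(Add(-255103, Function('v')(146, L)), Pow(Add(356783, -386431), -1)) = Mul(Add(-255103, Add(-1044, Mul(6, 146))), Pow(Add(356783, -386431), -1)) = Mul(Add(-255103, Add(-1044, 876)), Pow(-29648, -1)) = Mul(Add(-255103, -168), Rational(-1, 29648)) = Mul(-255271, Rational(-1, 29648)) = Rational(255271, 29648)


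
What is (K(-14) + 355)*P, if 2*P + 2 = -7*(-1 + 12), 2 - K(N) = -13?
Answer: -14615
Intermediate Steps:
K(N) = 15 (K(N) = 2 - 1*(-13) = 2 + 13 = 15)
P = -79/2 (P = -1 + (-7*(-1 + 12))/2 = -1 + (-7*11)/2 = -1 + (½)*(-77) = -1 - 77/2 = -79/2 ≈ -39.500)
(K(-14) + 355)*P = (15 + 355)*(-79/2) = 370*(-79/2) = -14615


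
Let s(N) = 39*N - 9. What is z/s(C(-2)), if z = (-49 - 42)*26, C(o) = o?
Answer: 2366/87 ≈ 27.195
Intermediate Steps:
s(N) = -9 + 39*N
z = -2366 (z = -91*26 = -2366)
z/s(C(-2)) = -2366/(-9 + 39*(-2)) = -2366/(-9 - 78) = -2366/(-87) = -2366*(-1/87) = 2366/87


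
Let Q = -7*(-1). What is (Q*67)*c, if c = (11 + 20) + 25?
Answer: 26264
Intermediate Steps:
c = 56 (c = 31 + 25 = 56)
Q = 7
(Q*67)*c = (7*67)*56 = 469*56 = 26264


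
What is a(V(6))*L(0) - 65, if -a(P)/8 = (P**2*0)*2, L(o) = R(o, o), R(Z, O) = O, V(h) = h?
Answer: -65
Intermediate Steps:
L(o) = o
a(P) = 0 (a(P) = -8*P**2*0*2 = -0*2 = -8*0 = 0)
a(V(6))*L(0) - 65 = 0*0 - 65 = 0 - 65 = -65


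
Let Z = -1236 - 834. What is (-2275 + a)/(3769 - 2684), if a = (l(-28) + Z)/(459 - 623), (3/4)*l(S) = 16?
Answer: -79511/38130 ≈ -2.0853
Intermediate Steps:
l(S) = 64/3 (l(S) = (4/3)*16 = 64/3)
Z = -2070
a = 3073/246 (a = (64/3 - 2070)/(459 - 623) = -6146/3/(-164) = -6146/3*(-1/164) = 3073/246 ≈ 12.492)
(-2275 + a)/(3769 - 2684) = (-2275 + 3073/246)/(3769 - 2684) = -556577/246/1085 = -556577/246*1/1085 = -79511/38130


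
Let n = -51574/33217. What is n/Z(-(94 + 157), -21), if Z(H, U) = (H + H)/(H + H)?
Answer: -51574/33217 ≈ -1.5526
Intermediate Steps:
n = -51574/33217 (n = -51574*1/33217 = -51574/33217 ≈ -1.5526)
Z(H, U) = 1 (Z(H, U) = (2*H)/((2*H)) = (2*H)*(1/(2*H)) = 1)
n/Z(-(94 + 157), -21) = -51574/33217/1 = -51574/33217*1 = -51574/33217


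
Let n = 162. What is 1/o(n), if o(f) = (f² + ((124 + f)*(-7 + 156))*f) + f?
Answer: 1/6929874 ≈ 1.4430e-7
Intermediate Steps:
o(f) = f + f² + f*(18476 + 149*f) (o(f) = (f² + ((124 + f)*149)*f) + f = (f² + (18476 + 149*f)*f) + f = (f² + f*(18476 + 149*f)) + f = f + f² + f*(18476 + 149*f))
1/o(n) = 1/(3*162*(6159 + 50*162)) = 1/(3*162*(6159 + 8100)) = 1/(3*162*14259) = 1/6929874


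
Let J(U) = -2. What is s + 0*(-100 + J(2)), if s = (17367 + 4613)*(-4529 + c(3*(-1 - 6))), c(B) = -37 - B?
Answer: -99899100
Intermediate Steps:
s = -99899100 (s = (17367 + 4613)*(-4529 + (-37 - 3*(-1 - 6))) = 21980*(-4529 + (-37 - 3*(-7))) = 21980*(-4529 + (-37 - 1*(-21))) = 21980*(-4529 + (-37 + 21)) = 21980*(-4529 - 16) = 21980*(-4545) = -99899100)
s + 0*(-100 + J(2)) = -99899100 + 0*(-100 - 2) = -99899100 + 0*(-102) = -99899100 + 0 = -99899100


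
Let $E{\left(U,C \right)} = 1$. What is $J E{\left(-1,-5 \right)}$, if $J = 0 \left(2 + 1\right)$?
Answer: $0$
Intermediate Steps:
$J = 0$ ($J = 0 \cdot 3 = 0$)
$J E{\left(-1,-5 \right)} = 0 \cdot 1 = 0$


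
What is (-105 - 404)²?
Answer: 259081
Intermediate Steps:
(-105 - 404)² = (-509)² = 259081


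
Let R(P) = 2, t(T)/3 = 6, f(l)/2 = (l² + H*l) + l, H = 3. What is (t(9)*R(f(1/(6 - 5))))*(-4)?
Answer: -144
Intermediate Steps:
f(l) = 2*l² + 8*l (f(l) = 2*((l² + 3*l) + l) = 2*(l² + 4*l) = 2*l² + 8*l)
t(T) = 18 (t(T) = 3*6 = 18)
(t(9)*R(f(1/(6 - 5))))*(-4) = (18*2)*(-4) = 36*(-4) = -144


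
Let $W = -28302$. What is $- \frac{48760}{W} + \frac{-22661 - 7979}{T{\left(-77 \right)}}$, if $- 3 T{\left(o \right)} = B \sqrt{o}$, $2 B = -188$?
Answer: $\frac{460}{267} + \frac{45960 i \sqrt{77}}{3619} \approx 1.7228 + 111.44 i$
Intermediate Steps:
$B = -94$ ($B = \frac{1}{2} \left(-188\right) = -94$)
$T{\left(o \right)} = \frac{94 \sqrt{o}}{3}$ ($T{\left(o \right)} = - \frac{\left(-94\right) \sqrt{o}}{3} = \frac{94 \sqrt{o}}{3}$)
$- \frac{48760}{W} + \frac{-22661 - 7979}{T{\left(-77 \right)}} = - \frac{48760}{-28302} + \frac{-22661 - 7979}{\frac{94}{3} \sqrt{-77}} = \left(-48760\right) \left(- \frac{1}{28302}\right) - \frac{30640}{\frac{94}{3} i \sqrt{77}} = \frac{460}{267} - \frac{30640}{\frac{94}{3} i \sqrt{77}} = \frac{460}{267} - 30640 \left(- \frac{3 i \sqrt{77}}{7238}\right) = \frac{460}{267} + \frac{45960 i \sqrt{77}}{3619}$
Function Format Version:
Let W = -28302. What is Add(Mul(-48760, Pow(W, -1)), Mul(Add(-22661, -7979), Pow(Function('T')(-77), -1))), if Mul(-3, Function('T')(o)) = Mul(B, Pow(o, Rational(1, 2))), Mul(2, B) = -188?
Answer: Add(Rational(460, 267), Mul(Rational(45960, 3619), I, Pow(77, Rational(1, 2)))) ≈ Add(1.7228, Mul(111.44, I))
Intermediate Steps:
B = -94 (B = Mul(Rational(1, 2), -188) = -94)
Function('T')(o) = Mul(Rational(94, 3), Pow(o, Rational(1, 2))) (Function('T')(o) = Mul(Rational(-1, 3), Mul(-94, Pow(o, Rational(1, 2)))) = Mul(Rational(94, 3), Pow(o, Rational(1, 2))))
Add(Mul(-48760, Pow(W, -1)), Mul(Add(-22661, -7979), Pow(Function('T')(-77), -1))) = Add(Mul(-48760, Pow(-28302, -1)), Mul(Add(-22661, -7979), Pow(Mul(Rational(94, 3), Pow(-77, Rational(1, 2))), -1))) = Add(Mul(-48760, Rational(-1, 28302)), Mul(-30640, Pow(Mul(Rational(94, 3), Mul(I, Pow(77, Rational(1, 2)))), -1))) = Add(Rational(460, 267), Mul(-30640, Pow(Mul(Rational(94, 3), I, Pow(77, Rational(1, 2))), -1))) = Add(Rational(460, 267), Mul(-30640, Mul(Rational(-3, 7238), I, Pow(77, Rational(1, 2))))) = Add(Rational(460, 267), Mul(Rational(45960, 3619), I, Pow(77, Rational(1, 2))))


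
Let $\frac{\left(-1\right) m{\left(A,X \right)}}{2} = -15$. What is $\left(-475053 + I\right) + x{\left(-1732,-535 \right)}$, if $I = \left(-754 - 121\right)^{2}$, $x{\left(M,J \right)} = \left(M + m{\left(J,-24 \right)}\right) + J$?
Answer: $288335$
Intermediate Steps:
$m{\left(A,X \right)} = 30$ ($m{\left(A,X \right)} = \left(-2\right) \left(-15\right) = 30$)
$x{\left(M,J \right)} = 30 + J + M$ ($x{\left(M,J \right)} = \left(M + 30\right) + J = \left(30 + M\right) + J = 30 + J + M$)
$I = 765625$ ($I = \left(-875\right)^{2} = 765625$)
$\left(-475053 + I\right) + x{\left(-1732,-535 \right)} = \left(-475053 + 765625\right) - 2237 = 290572 - 2237 = 288335$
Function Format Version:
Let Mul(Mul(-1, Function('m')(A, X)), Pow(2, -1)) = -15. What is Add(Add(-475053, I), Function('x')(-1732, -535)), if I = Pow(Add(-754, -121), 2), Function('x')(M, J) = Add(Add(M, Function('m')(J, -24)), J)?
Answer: 288335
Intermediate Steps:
Function('m')(A, X) = 30 (Function('m')(A, X) = Mul(-2, -15) = 30)
Function('x')(M, J) = Add(30, J, M) (Function('x')(M, J) = Add(Add(M, 30), J) = Add(Add(30, M), J) = Add(30, J, M))
I = 765625 (I = Pow(-875, 2) = 765625)
Add(Add(-475053, I), Function('x')(-1732, -535)) = Add(Add(-475053, 765625), Add(30, -535, -1732)) = Add(290572, -2237) = 288335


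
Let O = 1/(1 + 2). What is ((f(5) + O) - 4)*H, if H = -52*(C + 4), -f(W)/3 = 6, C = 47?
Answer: 57460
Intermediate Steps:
f(W) = -18 (f(W) = -3*6 = -18)
O = ⅓ (O = 1/3 = ⅓ ≈ 0.33333)
H = -2652 (H = -52*(47 + 4) = -52*51 = -2652)
((f(5) + O) - 4)*H = ((-18 + ⅓) - 4)*(-2652) = (-53/3 - 4)*(-2652) = -65/3*(-2652) = 57460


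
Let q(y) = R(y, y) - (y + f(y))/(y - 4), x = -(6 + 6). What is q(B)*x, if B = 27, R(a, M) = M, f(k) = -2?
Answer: -7152/23 ≈ -310.96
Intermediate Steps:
x = -12 (x = -1*12 = -12)
q(y) = y - (-2 + y)/(-4 + y) (q(y) = y - (y - 2)/(y - 4) = y - (-2 + y)/(-4 + y))
q(B)*x = ((2 + 27² - 5*27)/(-4 + 27))*(-12) = ((2 + 729 - 135)/23)*(-12) = ((1/23)*596)*(-12) = (596/23)*(-12) = -7152/23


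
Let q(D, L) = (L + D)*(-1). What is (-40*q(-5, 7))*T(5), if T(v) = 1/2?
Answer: 40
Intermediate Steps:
T(v) = ½
q(D, L) = -D - L (q(D, L) = (D + L)*(-1) = -D - L)
(-40*q(-5, 7))*T(5) = -40*(-1*(-5) - 1*7)*(½) = -40*(5 - 7)*(½) = -40*(-2)*(½) = 80*(½) = 40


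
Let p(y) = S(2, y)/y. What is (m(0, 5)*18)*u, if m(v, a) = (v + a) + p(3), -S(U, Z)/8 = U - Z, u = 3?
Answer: 414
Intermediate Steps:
S(U, Z) = -8*U + 8*Z (S(U, Z) = -8*(U - Z) = -8*U + 8*Z)
p(y) = (-16 + 8*y)/y (p(y) = (-8*2 + 8*y)/y = (-16 + 8*y)/y)
m(v, a) = 8/3 + a + v (m(v, a) = (v + a) + (8 - 16/3) = (a + v) + (8 - 16*⅓) = (a + v) + (8 - 16/3) = (a + v) + 8/3 = 8/3 + a + v)
(m(0, 5)*18)*u = ((8/3 + 5 + 0)*18)*3 = ((23/3)*18)*3 = 138*3 = 414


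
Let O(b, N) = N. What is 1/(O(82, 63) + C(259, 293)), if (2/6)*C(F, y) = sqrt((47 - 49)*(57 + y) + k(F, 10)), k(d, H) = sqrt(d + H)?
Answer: 1/(63 + 3*I*sqrt(700 - sqrt(269))) ≈ 0.0062244 - 0.0077496*I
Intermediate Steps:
k(d, H) = sqrt(H + d)
C(F, y) = 3*sqrt(-114 + sqrt(10 + F) - 2*y) (C(F, y) = 3*sqrt((47 - 49)*(57 + y) + sqrt(10 + F)) = 3*sqrt(-2*(57 + y) + sqrt(10 + F)) = 3*sqrt((-114 - 2*y) + sqrt(10 + F)) = 3*sqrt(-114 + sqrt(10 + F) - 2*y))
1/(O(82, 63) + C(259, 293)) = 1/(63 + 3*sqrt(-114 + sqrt(10 + 259) - 2*293)) = 1/(63 + 3*sqrt(-114 + sqrt(269) - 586)) = 1/(63 + 3*sqrt(-700 + sqrt(269)))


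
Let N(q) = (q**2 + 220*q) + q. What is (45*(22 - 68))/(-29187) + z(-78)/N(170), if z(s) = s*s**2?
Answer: -33123566/4686135 ≈ -7.0684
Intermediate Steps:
N(q) = q**2 + 221*q
z(s) = s**3
(45*(22 - 68))/(-29187) + z(-78)/N(170) = (45*(22 - 68))/(-29187) + (-78)**3/((170*(221 + 170))) = (45*(-46))*(-1/29187) - 474552/(170*391) = -2070*(-1/29187) - 474552/66470 = 10/141 - 474552*1/66470 = 10/141 - 237276/33235 = -33123566/4686135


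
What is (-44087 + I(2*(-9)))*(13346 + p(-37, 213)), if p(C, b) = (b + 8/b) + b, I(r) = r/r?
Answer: -129323812184/213 ≈ -6.0715e+8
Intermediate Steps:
I(r) = 1
p(C, b) = 2*b + 8/b
(-44087 + I(2*(-9)))*(13346 + p(-37, 213)) = (-44087 + 1)*(13346 + (2*213 + 8/213)) = -44086*(13346 + (426 + 8*(1/213))) = -44086*(13346 + (426 + 8/213)) = -44086*(13346 + 90746/213) = -44086*2933444/213 = -129323812184/213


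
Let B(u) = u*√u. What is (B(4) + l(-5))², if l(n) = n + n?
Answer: 4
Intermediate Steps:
l(n) = 2*n
B(u) = u^(3/2)
(B(4) + l(-5))² = (4^(3/2) + 2*(-5))² = (8 - 10)² = (-2)² = 4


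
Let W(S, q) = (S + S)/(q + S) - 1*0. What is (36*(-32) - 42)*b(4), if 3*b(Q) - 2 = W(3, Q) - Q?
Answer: 3184/7 ≈ 454.86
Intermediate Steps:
W(S, q) = 2*S/(S + q) (W(S, q) = (2*S)/(S + q) + 0 = 2*S/(S + q) + 0 = 2*S/(S + q))
b(Q) = ⅔ + 2/(3 + Q) - Q/3 (b(Q) = ⅔ + (2*3/(3 + Q) - Q)/3 = ⅔ + (6/(3 + Q) - Q)/3 = ⅔ + (-Q + 6/(3 + Q))/3 = ⅔ + (2/(3 + Q) - Q/3) = ⅔ + 2/(3 + Q) - Q/3)
(36*(-32) - 42)*b(4) = (36*(-32) - 42)*((12 - 1*4 - 1*4²)/(3*(3 + 4))) = (-1152 - 42)*((⅓)*(12 - 4 - 1*16)/7) = -398*(12 - 4 - 16)/7 = -398*(-8)/7 = -1194*(-8/21) = 3184/7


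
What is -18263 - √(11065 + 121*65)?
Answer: -18263 - √18930 ≈ -18401.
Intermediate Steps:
-18263 - √(11065 + 121*65) = -18263 - √(11065 + 7865) = -18263 - √18930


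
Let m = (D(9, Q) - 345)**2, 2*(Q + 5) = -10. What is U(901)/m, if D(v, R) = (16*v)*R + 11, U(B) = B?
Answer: 901/3147076 ≈ 0.00028630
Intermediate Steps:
Q = -10 (Q = -5 + (1/2)*(-10) = -5 - 5 = -10)
D(v, R) = 11 + 16*R*v (D(v, R) = 16*R*v + 11 = 11 + 16*R*v)
m = 3147076 (m = ((11 + 16*(-10)*9) - 345)**2 = ((11 - 1440) - 345)**2 = (-1429 - 345)**2 = (-1774)**2 = 3147076)
U(901)/m = 901/3147076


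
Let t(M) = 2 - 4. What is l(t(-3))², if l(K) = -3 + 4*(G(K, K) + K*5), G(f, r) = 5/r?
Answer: 2809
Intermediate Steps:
t(M) = -2
l(K) = -3 + 20*K + 20/K (l(K) = -3 + 4*(5/K + K*5) = -3 + 4*(5/K + 5*K) = -3 + 4*(5*K + 5/K) = -3 + (20*K + 20/K) = -3 + 20*K + 20/K)
l(t(-3))² = (-3 + 20*(-2) + 20/(-2))² = (-3 - 40 + 20*(-½))² = (-3 - 40 - 10)² = (-53)² = 2809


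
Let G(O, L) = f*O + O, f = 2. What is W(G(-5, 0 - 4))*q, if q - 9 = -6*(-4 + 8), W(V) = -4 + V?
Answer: 285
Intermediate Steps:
G(O, L) = 3*O (G(O, L) = 2*O + O = 3*O)
q = -15 (q = 9 - 6*(-4 + 8) = 9 - 6*4 = 9 - 24 = -15)
W(G(-5, 0 - 4))*q = (-4 + 3*(-5))*(-15) = (-4 - 15)*(-15) = -19*(-15) = 285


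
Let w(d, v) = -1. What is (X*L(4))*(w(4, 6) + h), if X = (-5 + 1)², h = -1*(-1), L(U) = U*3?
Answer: 0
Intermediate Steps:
L(U) = 3*U
h = 1
X = 16 (X = (-4)² = 16)
(X*L(4))*(w(4, 6) + h) = (16*(3*4))*(-1 + 1) = (16*12)*0 = 192*0 = 0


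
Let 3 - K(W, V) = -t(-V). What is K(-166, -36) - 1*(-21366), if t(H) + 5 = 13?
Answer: 21377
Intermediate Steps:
t(H) = 8 (t(H) = -5 + 13 = 8)
K(W, V) = 11 (K(W, V) = 3 - (-1)*8 = 3 - 1*(-8) = 3 + 8 = 11)
K(-166, -36) - 1*(-21366) = 11 - 1*(-21366) = 11 + 21366 = 21377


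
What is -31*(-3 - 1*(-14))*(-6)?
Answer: 2046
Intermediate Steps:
-31*(-3 - 1*(-14))*(-6) = -31*(-3 + 14)*(-6) = -31*11*(-6) = -341*(-6) = 2046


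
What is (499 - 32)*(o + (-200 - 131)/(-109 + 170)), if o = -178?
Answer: -5225263/61 ≈ -85660.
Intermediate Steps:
(499 - 32)*(o + (-200 - 131)/(-109 + 170)) = (499 - 32)*(-178 + (-200 - 131)/(-109 + 170)) = 467*(-178 - 331/61) = 467*(-11189/61) = -5225263/61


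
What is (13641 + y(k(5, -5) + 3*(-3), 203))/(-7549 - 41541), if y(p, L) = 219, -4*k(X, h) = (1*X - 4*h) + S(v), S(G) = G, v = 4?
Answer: -1386/4909 ≈ -0.28234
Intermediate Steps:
k(X, h) = -1 + h - X/4 (k(X, h) = -((1*X - 4*h) + 4)/4 = -((X - 4*h) + 4)/4 = -(4 + X - 4*h)/4 = -1 + h - X/4)
(13641 + y(k(5, -5) + 3*(-3), 203))/(-7549 - 41541) = (13641 + 219)/(-7549 - 41541) = 13860/(-49090) = 13860*(-1/49090) = -1386/4909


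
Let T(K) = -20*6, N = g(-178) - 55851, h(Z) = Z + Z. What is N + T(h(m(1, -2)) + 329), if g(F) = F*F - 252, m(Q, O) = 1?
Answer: -24539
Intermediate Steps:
h(Z) = 2*Z
g(F) = -252 + F² (g(F) = F² - 252 = -252 + F²)
N = -24419 (N = (-252 + (-178)²) - 55851 = (-252 + 31684) - 55851 = 31432 - 55851 = -24419)
T(K) = -120
N + T(h(m(1, -2)) + 329) = -24419 - 120 = -24539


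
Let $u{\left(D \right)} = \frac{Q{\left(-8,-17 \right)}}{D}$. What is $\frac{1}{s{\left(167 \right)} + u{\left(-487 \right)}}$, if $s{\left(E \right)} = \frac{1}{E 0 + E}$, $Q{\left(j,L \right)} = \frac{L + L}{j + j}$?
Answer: $\frac{650632}{1057} \approx 615.55$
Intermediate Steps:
$Q{\left(j,L \right)} = \frac{L}{j}$ ($Q{\left(j,L \right)} = \frac{2 L}{2 j} = 2 L \frac{1}{2 j} = \frac{L}{j}$)
$s{\left(E \right)} = \frac{1}{E}$ ($s{\left(E \right)} = \frac{1}{0 + E} = \frac{1}{E}$)
$u{\left(D \right)} = \frac{17}{8 D}$ ($u{\left(D \right)} = \frac{\left(-17\right) \frac{1}{-8}}{D} = \frac{\left(-17\right) \left(- \frac{1}{8}\right)}{D} = \frac{17}{8 D}$)
$\frac{1}{s{\left(167 \right)} + u{\left(-487 \right)}} = \frac{1}{\frac{1}{167} + \frac{17}{8 \left(-487\right)}} = \frac{1}{\frac{1}{167} + \frac{17}{8} \left(- \frac{1}{487}\right)} = \frac{1}{\frac{1}{167} - \frac{17}{3896}} = \frac{1}{\frac{1057}{650632}} = \frac{650632}{1057}$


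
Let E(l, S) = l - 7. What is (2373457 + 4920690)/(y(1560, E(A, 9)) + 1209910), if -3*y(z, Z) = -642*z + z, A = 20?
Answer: 7294147/1543230 ≈ 4.7265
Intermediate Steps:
E(l, S) = -7 + l
y(z, Z) = 641*z/3 (y(z, Z) = -(-642*z + z)/3 = -(-641)*z/3 = 641*z/3)
(2373457 + 4920690)/(y(1560, E(A, 9)) + 1209910) = (2373457 + 4920690)/((641/3)*1560 + 1209910) = 7294147/(333320 + 1209910) = 7294147/1543230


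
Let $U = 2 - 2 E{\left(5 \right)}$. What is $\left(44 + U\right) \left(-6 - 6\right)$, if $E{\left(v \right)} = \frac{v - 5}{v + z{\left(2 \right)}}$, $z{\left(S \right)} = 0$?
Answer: $-552$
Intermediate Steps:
$E{\left(v \right)} = \frac{-5 + v}{v}$ ($E{\left(v \right)} = \frac{v - 5}{v + 0} = \frac{-5 + v}{v}$)
$U = 2$ ($U = 2 - 2 \frac{-5 + 5}{5} = 2 - 2 \cdot \frac{1}{5} \cdot 0 = 2 - 0 = 2 + 0 = 2$)
$\left(44 + U\right) \left(-6 - 6\right) = \left(44 + 2\right) \left(-6 - 6\right) = 46 \left(-12\right) = -552$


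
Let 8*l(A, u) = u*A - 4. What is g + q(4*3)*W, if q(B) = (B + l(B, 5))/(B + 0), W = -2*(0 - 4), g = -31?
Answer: -55/3 ≈ -18.333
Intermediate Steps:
l(A, u) = -1/2 + A*u/8 (l(A, u) = (u*A - 4)/8 = (A*u - 4)/8 = (-4 + A*u)/8 = -1/2 + A*u/8)
W = 8 (W = -2*(-4) = 8)
q(B) = (-1/2 + 13*B/8)/B (q(B) = (B + (-1/2 + (1/8)*B*5))/(B + 0) = (B + (-1/2 + 5*B/8))/B = (-1/2 + 13*B/8)/B)
g + q(4*3)*W = -31 + ((-4 + 13*(4*3))/(8*((4*3))))*8 = -31 + ((1/8)*(-4 + 13*12)/12)*8 = -31 + ((1/8)*(1/12)*(-4 + 156))*8 = -31 + ((1/8)*(1/12)*152)*8 = -31 + (19/12)*8 = -31 + 38/3 = -55/3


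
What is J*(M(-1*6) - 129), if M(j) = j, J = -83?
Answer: 11205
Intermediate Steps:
J*(M(-1*6) - 129) = -83*(-1*6 - 129) = -83*(-6 - 129) = -83*(-135) = 11205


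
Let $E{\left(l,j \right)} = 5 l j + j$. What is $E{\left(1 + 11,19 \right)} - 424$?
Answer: $735$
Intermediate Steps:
$E{\left(l,j \right)} = j + 5 j l$ ($E{\left(l,j \right)} = 5 j l + j = j + 5 j l$)
$E{\left(1 + 11,19 \right)} - 424 = 19 \left(1 + 5 \left(1 + 11\right)\right) - 424 = 19 \left(1 + 5 \cdot 12\right) - 424 = 19 \left(1 + 60\right) - 424 = 19 \cdot 61 - 424 = 1159 - 424 = 735$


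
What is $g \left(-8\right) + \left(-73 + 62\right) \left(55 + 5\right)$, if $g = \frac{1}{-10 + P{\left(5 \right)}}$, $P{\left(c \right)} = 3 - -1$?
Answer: $- \frac{1976}{3} \approx -658.67$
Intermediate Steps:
$P{\left(c \right)} = 4$ ($P{\left(c \right)} = 3 + 1 = 4$)
$g = - \frac{1}{6}$ ($g = \frac{1}{-10 + 4} = \frac{1}{-6} = - \frac{1}{6} \approx -0.16667$)
$g \left(-8\right) + \left(-73 + 62\right) \left(55 + 5\right) = \left(- \frac{1}{6}\right) \left(-8\right) + \left(-73 + 62\right) \left(55 + 5\right) = \frac{4}{3} - 660 = - \frac{1976}{3}$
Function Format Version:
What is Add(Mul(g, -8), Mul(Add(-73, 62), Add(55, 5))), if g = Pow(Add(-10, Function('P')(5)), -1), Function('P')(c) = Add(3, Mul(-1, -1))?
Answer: Rational(-1976, 3) ≈ -658.67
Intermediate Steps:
Function('P')(c) = 4 (Function('P')(c) = Add(3, 1) = 4)
g = Rational(-1, 6) (g = Pow(Add(-10, 4), -1) = Pow(-6, -1) = Rational(-1, 6) ≈ -0.16667)
Add(Mul(g, -8), Mul(Add(-73, 62), Add(55, 5))) = Add(Mul(Rational(-1, 6), -8), Mul(Add(-73, 62), Add(55, 5))) = Add(Rational(4, 3), Mul(-11, 60)) = Add(Rational(4, 3), -660) = Rational(-1976, 3)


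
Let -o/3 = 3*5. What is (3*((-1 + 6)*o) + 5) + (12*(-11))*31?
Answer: -4762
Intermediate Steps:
o = -45 (o = -9*5 = -3*15 = -45)
(3*((-1 + 6)*o) + 5) + (12*(-11))*31 = (3*((-1 + 6)*(-45)) + 5) + (12*(-11))*31 = (3*(5*(-45)) + 5) - 132*31 = (3*(-225) + 5) - 4092 = (-675 + 5) - 4092 = -670 - 4092 = -4762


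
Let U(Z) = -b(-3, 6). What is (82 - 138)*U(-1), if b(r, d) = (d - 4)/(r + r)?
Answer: -56/3 ≈ -18.667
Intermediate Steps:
b(r, d) = (-4 + d)/(2*r) (b(r, d) = (-4 + d)/((2*r)) = (-4 + d)*(1/(2*r)) = (-4 + d)/(2*r))
U(Z) = ⅓ (U(Z) = -(-4 + 6)/(2*(-3)) = -(-1)*2/(2*3) = -1*(-⅓) = ⅓)
(82 - 138)*U(-1) = (82 - 138)*(⅓) = -56*⅓ = -56/3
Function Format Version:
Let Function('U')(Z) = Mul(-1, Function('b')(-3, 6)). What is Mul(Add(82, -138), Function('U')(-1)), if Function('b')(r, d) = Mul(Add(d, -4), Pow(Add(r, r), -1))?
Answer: Rational(-56, 3) ≈ -18.667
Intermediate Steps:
Function('b')(r, d) = Mul(Rational(1, 2), Pow(r, -1), Add(-4, d)) (Function('b')(r, d) = Mul(Add(-4, d), Pow(Mul(2, r), -1)) = Mul(Add(-4, d), Mul(Rational(1, 2), Pow(r, -1))) = Mul(Rational(1, 2), Pow(r, -1), Add(-4, d)))
Function('U')(Z) = Rational(1, 3) (Function('U')(Z) = Mul(-1, Mul(Rational(1, 2), Pow(-3, -1), Add(-4, 6))) = Mul(-1, Mul(Rational(1, 2), Rational(-1, 3), 2)) = Mul(-1, Rational(-1, 3)) = Rational(1, 3))
Mul(Add(82, -138), Function('U')(-1)) = Mul(Add(82, -138), Rational(1, 3)) = Mul(-56, Rational(1, 3)) = Rational(-56, 3)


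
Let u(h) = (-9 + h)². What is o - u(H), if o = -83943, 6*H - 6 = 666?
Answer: -94552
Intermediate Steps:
H = 112 (H = 1 + (⅙)*666 = 1 + 111 = 112)
o - u(H) = -83943 - (-9 + 112)² = -83943 - 1*103² = -83943 - 1*10609 = -83943 - 10609 = -94552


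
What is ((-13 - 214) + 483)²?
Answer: 65536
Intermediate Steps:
((-13 - 214) + 483)² = (-227 + 483)² = 256² = 65536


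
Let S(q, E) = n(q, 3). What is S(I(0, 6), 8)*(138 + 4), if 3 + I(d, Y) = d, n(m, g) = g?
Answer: 426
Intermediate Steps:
I(d, Y) = -3 + d
S(q, E) = 3
S(I(0, 6), 8)*(138 + 4) = 3*(138 + 4) = 3*142 = 426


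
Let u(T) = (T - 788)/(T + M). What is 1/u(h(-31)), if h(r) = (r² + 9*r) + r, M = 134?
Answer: -785/137 ≈ -5.7299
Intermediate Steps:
h(r) = r² + 10*r
u(T) = (-788 + T)/(134 + T) (u(T) = (T - 788)/(T + 134) = (-788 + T)/(134 + T))
1/u(h(-31)) = 1/((-788 - 31*(10 - 31))/(134 - 31*(10 - 31))) = 1/((-788 - 31*(-21))/(134 - 31*(-21))) = 1/((-788 + 651)/(134 + 651)) = 1/(-137/785) = -785/137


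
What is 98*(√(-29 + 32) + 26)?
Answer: 2548 + 98*√3 ≈ 2717.7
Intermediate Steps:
98*(√(-29 + 32) + 26) = 98*(√3 + 26) = 98*(26 + √3) = 2548 + 98*√3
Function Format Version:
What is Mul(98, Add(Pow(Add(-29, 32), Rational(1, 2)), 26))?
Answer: Add(2548, Mul(98, Pow(3, Rational(1, 2)))) ≈ 2717.7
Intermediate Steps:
Mul(98, Add(Pow(Add(-29, 32), Rational(1, 2)), 26)) = Mul(98, Add(Pow(3, Rational(1, 2)), 26)) = Mul(98, Add(26, Pow(3, Rational(1, 2)))) = Add(2548, Mul(98, Pow(3, Rational(1, 2))))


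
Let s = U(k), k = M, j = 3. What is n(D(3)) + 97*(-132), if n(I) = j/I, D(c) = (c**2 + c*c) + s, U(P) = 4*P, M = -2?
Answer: -128037/10 ≈ -12804.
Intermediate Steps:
k = -2
s = -8 (s = 4*(-2) = -8)
D(c) = -8 + 2*c**2 (D(c) = (c**2 + c*c) - 8 = (c**2 + c**2) - 8 = 2*c**2 - 8 = -8 + 2*c**2)
n(I) = 3/I
n(D(3)) + 97*(-132) = 3/(-8 + 2*3**2) + 97*(-132) = 3/(-8 + 2*9) - 12804 = 3/(-8 + 18) - 12804 = 3/10 - 12804 = -128037/10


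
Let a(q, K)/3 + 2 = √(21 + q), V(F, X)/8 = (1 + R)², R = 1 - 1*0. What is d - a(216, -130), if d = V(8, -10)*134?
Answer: 4294 - 3*√237 ≈ 4247.8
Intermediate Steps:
R = 1 (R = 1 + 0 = 1)
V(F, X) = 32 (V(F, X) = 8*(1 + 1)² = 8*2² = 8*4 = 32)
a(q, K) = -6 + 3*√(21 + q)
d = 4288 (d = 32*134 = 4288)
d - a(216, -130) = 4288 - (-6 + 3*√(21 + 216)) = 4288 - (-6 + 3*√237) = 4288 + (6 - 3*√237) = 4294 - 3*√237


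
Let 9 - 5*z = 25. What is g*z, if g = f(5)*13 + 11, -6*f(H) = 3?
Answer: -72/5 ≈ -14.400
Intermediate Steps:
z = -16/5 (z = 9/5 - 1/5*25 = 9/5 - 5 = -16/5 ≈ -3.2000)
f(H) = -1/2 (f(H) = -1/6*3 = -1/2)
g = 9/2 (g = -1/2*13 + 11 = -13/2 + 11 = 9/2 ≈ 4.5000)
g*z = (9/2)*(-16/5) = -72/5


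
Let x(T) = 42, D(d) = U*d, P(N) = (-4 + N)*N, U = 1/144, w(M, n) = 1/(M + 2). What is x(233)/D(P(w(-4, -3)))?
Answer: 2688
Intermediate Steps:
w(M, n) = 1/(2 + M)
U = 1/144 ≈ 0.0069444
P(N) = N*(-4 + N)
D(d) = d/144
x(233)/D(P(w(-4, -3))) = 42/((((-4 + 1/(2 - 4))/(2 - 4))/144)) = 42/((((-4 + 1/(-2))/(-2))/144)) = 42/(((-(-4 - ½)/2)/144)) = 42/(((-½*(-9/2))/144)) = 42/(((1/144)*(9/4))) = 42/(1/64) = 42*64 = 2688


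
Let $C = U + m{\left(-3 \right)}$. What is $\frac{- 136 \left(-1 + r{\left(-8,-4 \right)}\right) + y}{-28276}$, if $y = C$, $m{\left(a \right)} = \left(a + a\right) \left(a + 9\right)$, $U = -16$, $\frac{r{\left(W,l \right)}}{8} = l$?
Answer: $- \frac{1109}{7069} \approx -0.15688$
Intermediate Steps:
$r{\left(W,l \right)} = 8 l$
$m{\left(a \right)} = 2 a \left(9 + a\right)$
$C = -52$ ($C = -16 + 2 \left(-3\right) \left(9 - 3\right) = -16 + 2 \left(-3\right) 6 = -16 - 36 = -52$)
$y = -52$
$\frac{- 136 \left(-1 + r{\left(-8,-4 \right)}\right) + y}{-28276} = \frac{- 136 \left(-1 + 8 \left(-4\right)\right) - 52}{-28276} = \left(- 136 \left(-1 - 32\right) - 52\right) \left(- \frac{1}{28276}\right) = \left(\left(-136\right) \left(-33\right) - 52\right) \left(- \frac{1}{28276}\right) = \left(4488 - 52\right) \left(- \frac{1}{28276}\right) = 4436 \left(- \frac{1}{28276}\right) = - \frac{1109}{7069}$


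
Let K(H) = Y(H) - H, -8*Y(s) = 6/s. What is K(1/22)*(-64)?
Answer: 11648/11 ≈ 1058.9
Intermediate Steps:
Y(s) = -3/(4*s)
K(H) = -H - 3/(4*H) (K(H) = -3/(4*H) - H = -H - 3/(4*H))
K(1/22)*(-64) = (-1/22 - 3/(4*(1/22)))*(-64) = (-1*1/22 - 3/(4*1/22))*(-64) = (-1/22 - 3/4*22)*(-64) = (-1/22 - 33/2)*(-64) = -182/11*(-64) = 11648/11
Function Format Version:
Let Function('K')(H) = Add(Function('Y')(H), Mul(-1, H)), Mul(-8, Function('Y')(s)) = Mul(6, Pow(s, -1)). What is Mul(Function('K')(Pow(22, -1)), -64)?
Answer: Rational(11648, 11) ≈ 1058.9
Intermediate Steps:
Function('Y')(s) = Mul(Rational(-3, 4), Pow(s, -1)) (Function('Y')(s) = Mul(Rational(-1, 8), Mul(6, Pow(s, -1))) = Mul(Rational(-3, 4), Pow(s, -1)))
Function('K')(H) = Add(Mul(-1, H), Mul(Rational(-3, 4), Pow(H, -1))) (Function('K')(H) = Add(Mul(Rational(-3, 4), Pow(H, -1)), Mul(-1, H)) = Add(Mul(-1, H), Mul(Rational(-3, 4), Pow(H, -1))))
Mul(Function('K')(Pow(22, -1)), -64) = Mul(Add(Mul(-1, Pow(22, -1)), Mul(Rational(-3, 4), Pow(Pow(22, -1), -1))), -64) = Mul(Add(Mul(-1, Rational(1, 22)), Mul(Rational(-3, 4), Pow(Rational(1, 22), -1))), -64) = Mul(Add(Rational(-1, 22), Mul(Rational(-3, 4), 22)), -64) = Mul(Add(Rational(-1, 22), Rational(-33, 2)), -64) = Mul(Rational(-182, 11), -64) = Rational(11648, 11)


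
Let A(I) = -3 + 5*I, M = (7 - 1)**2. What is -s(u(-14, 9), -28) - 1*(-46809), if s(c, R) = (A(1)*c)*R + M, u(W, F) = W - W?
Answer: 46773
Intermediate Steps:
M = 36 (M = 6**2 = 36)
u(W, F) = 0
s(c, R) = 36 + 2*R*c (s(c, R) = ((-3 + 5*1)*c)*R + 36 = ((-3 + 5)*c)*R + 36 = (2*c)*R + 36 = 2*R*c + 36 = 36 + 2*R*c)
-s(u(-14, 9), -28) - 1*(-46809) = -(36 + 2*(-28)*0) - 1*(-46809) = -(36 + 0) + 46809 = -1*36 + 46809 = -36 + 46809 = 46773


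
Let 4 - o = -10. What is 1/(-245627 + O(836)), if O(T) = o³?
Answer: -1/242883 ≈ -4.1172e-6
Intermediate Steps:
o = 14 (o = 4 - 1*(-10) = 4 + 10 = 14)
O(T) = 2744 (O(T) = 14³ = 2744)
1/(-245627 + O(836)) = 1/(-245627 + 2744) = 1/(-242883) = -1/242883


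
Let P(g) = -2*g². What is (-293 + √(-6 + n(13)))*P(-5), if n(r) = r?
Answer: 14650 - 50*√7 ≈ 14518.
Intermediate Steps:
(-293 + √(-6 + n(13)))*P(-5) = (-293 + √(-6 + 13))*(-2*(-5)²) = (-293 + √7)*(-2*25) = (-293 + √7)*(-50) = 14650 - 50*√7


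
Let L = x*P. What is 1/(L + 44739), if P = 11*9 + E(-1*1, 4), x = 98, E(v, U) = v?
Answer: 1/54343 ≈ 1.8402e-5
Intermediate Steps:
P = 98 (P = 11*9 - 1*1 = 99 - 1 = 98)
L = 9604 (L = 98*98 = 9604)
1/(L + 44739) = 1/(9604 + 44739) = 1/54343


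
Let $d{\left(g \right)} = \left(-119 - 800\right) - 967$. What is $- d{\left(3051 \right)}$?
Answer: $1886$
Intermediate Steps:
$d{\left(g \right)} = -1886$ ($d{\left(g \right)} = -919 - 967 = -1886$)
$- d{\left(3051 \right)} = \left(-1\right) \left(-1886\right) = 1886$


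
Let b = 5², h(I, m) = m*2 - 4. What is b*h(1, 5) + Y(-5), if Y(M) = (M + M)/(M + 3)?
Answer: 155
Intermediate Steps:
h(I, m) = -4 + 2*m (h(I, m) = 2*m - 4 = -4 + 2*m)
Y(M) = 2*M/(3 + M) (Y(M) = (2*M)/(3 + M) = 2*M/(3 + M))
b = 25
b*h(1, 5) + Y(-5) = 25*(-4 + 2*5) + 2*(-5)/(3 - 5) = 25*(-4 + 10) + 2*(-5)/(-2) = 25*6 + 2*(-5)*(-½) = 150 + 5 = 155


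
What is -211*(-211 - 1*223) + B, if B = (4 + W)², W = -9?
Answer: 91599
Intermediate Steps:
B = 25 (B = (4 - 9)² = (-5)² = 25)
-211*(-211 - 1*223) + B = -211*(-211 - 1*223) + 25 = -211*(-211 - 223) + 25 = -211*(-434) + 25 = 91574 + 25 = 91599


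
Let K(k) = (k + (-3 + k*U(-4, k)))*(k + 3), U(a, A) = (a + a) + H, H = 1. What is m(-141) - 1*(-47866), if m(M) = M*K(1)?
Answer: 52942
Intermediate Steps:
U(a, A) = 1 + 2*a (U(a, A) = (a + a) + 1 = 2*a + 1 = 1 + 2*a)
K(k) = (-3 - 6*k)*(3 + k) (K(k) = (k + (-3 + k*(1 + 2*(-4))))*(k + 3) = (k + (-3 + k*(1 - 8)))*(3 + k) = (k + (-3 + k*(-7)))*(3 + k) = (k + (-3 - 7*k))*(3 + k) = (-3 - 6*k)*(3 + k))
m(M) = -36*M (m(M) = M*(-9 - 21*1 - 6*1²) = M*(-9 - 21 - 6*1) = M*(-9 - 21 - 6) = M*(-36) = -36*M)
m(-141) - 1*(-47866) = -36*(-141) - 1*(-47866) = 5076 + 47866 = 52942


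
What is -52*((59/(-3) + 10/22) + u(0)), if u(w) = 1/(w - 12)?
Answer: 11037/11 ≈ 1003.4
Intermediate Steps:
u(w) = 1/(-12 + w)
-52*((59/(-3) + 10/22) + u(0)) = -52*((59/(-3) + 10/22) + 1/(-12 + 0)) = -52*((59*(-⅓) + 10*(1/22)) + 1/(-12)) = -52*((-59/3 + 5/11) - 1/12) = -52*(-634/33 - 1/12) = -52*(-849/44) = 11037/11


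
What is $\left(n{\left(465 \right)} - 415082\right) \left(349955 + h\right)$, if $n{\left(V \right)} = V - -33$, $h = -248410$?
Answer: $-42098932280$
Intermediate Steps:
$n{\left(V \right)} = 33 + V$ ($n{\left(V \right)} = V + 33 = 33 + V$)
$\left(n{\left(465 \right)} - 415082\right) \left(349955 + h\right) = \left(\left(33 + 465\right) - 415082\right) \left(349955 - 248410\right) = \left(498 - 415082\right) 101545 = \left(-414584\right) 101545 = -42098932280$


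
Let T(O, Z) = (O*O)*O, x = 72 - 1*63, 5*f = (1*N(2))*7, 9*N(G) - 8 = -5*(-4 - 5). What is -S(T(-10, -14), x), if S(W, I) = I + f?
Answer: -776/45 ≈ -17.244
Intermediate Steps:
N(G) = 53/9 (N(G) = 8/9 + (-5*(-4 - 5))/9 = 8/9 + (-5*(-9))/9 = 8/9 + (⅑)*45 = 8/9 + 5 = 53/9)
f = 371/45 (f = ((1*(53/9))*7)/5 = ((53/9)*7)/5 = (⅕)*(371/9) = 371/45 ≈ 8.2444)
x = 9 (x = 72 - 63 = 9)
T(O, Z) = O³ (T(O, Z) = O²*O = O³)
S(W, I) = 371/45 + I (S(W, I) = I + 371/45 = 371/45 + I)
-S(T(-10, -14), x) = -(371/45 + 9) = -1*776/45 = -776/45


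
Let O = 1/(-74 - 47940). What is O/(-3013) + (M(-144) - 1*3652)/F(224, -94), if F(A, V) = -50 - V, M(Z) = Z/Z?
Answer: -264088115219/3182656004 ≈ -82.977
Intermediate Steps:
M(Z) = 1
O = -1/48014 (O = 1/(-48014) = -1/48014 ≈ -2.0827e-5)
O/(-3013) + (M(-144) - 1*3652)/F(224, -94) = -1/48014/(-3013) + (1 - 1*3652)/(-50 - 1*(-94)) = -1/48014*(-1/3013) + (1 - 3652)/(-50 + 94) = 1/144666182 - 3651/44 = -264088115219/3182656004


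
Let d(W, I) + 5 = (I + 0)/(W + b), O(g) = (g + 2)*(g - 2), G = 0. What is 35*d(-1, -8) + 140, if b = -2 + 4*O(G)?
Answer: -385/19 ≈ -20.263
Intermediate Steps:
O(g) = (-2 + g)*(2 + g) (O(g) = (2 + g)*(-2 + g) = (-2 + g)*(2 + g))
b = -18 (b = -2 + 4*(-4 + 0²) = -2 + 4*(-4 + 0) = -2 + 4*(-4) = -2 - 16 = -18)
d(W, I) = -5 + I/(-18 + W) (d(W, I) = -5 + (I + 0)/(W - 18) = -5 + I/(-18 + W))
35*d(-1, -8) + 140 = 35*((-90 - 1*(-8) + 5*(-1))/(18 - 1*(-1))) + 140 = 35*((-90 + 8 - 5)/(18 + 1)) + 140 = 35*(-87/19) + 140 = -3045/19 + 140 = -385/19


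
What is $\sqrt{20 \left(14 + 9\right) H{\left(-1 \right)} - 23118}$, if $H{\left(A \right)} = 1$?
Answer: $i \sqrt{22658} \approx 150.53 i$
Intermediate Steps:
$\sqrt{20 \left(14 + 9\right) H{\left(-1 \right)} - 23118} = \sqrt{20 \left(14 + 9\right) 1 - 23118} = \sqrt{20 \cdot 23 \cdot 1 - 23118} = \sqrt{460 \cdot 1 - 23118} = \sqrt{460 - 23118} = \sqrt{-22658} = i \sqrt{22658}$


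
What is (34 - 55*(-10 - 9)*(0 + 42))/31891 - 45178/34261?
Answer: 64108566/1092617551 ≈ 0.058674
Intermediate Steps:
(34 - 55*(-10 - 9)*(0 + 42))/31891 - 45178/34261 = (34 - (-1045)*42)*(1/31891) - 45178*1/34261 = (34 - 55*(-798))*(1/31891) - 45178/34261 = (34 + 43890)*(1/31891) - 45178/34261 = 43924*(1/31891) - 45178/34261 = 43924/31891 - 45178/34261 = 64108566/1092617551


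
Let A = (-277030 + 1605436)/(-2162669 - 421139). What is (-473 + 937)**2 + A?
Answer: 278141099381/1291904 ≈ 2.1530e+5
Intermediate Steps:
A = -664203/1291904 (A = 1328406/(-2583808) = 1328406*(-1/2583808) = -664203/1291904 ≈ -0.51413)
(-473 + 937)**2 + A = (-473 + 937)**2 - 664203/1291904 = 464**2 - 664203/1291904 = 215296 - 664203/1291904 = 278141099381/1291904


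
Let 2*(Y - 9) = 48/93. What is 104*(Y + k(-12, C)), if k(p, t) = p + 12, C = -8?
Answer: 29848/31 ≈ 962.84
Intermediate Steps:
k(p, t) = 12 + p
Y = 287/31 (Y = 9 + (48/93)/2 = 9 + (48*(1/93))/2 = 9 + (½)*(16/31) = 9 + 8/31 = 287/31 ≈ 9.2581)
104*(Y + k(-12, C)) = 104*(287/31 + (12 - 12)) = 104*(287/31 + 0) = 104*(287/31) = 29848/31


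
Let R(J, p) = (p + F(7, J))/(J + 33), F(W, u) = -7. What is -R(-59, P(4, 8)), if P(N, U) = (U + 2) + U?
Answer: 11/26 ≈ 0.42308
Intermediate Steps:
P(N, U) = 2 + 2*U (P(N, U) = (2 + U) + U = 2 + 2*U)
R(J, p) = (-7 + p)/(33 + J) (R(J, p) = (p - 7)/(J + 33) = (-7 + p)/(33 + J))
-R(-59, P(4, 8)) = -(-7 + (2 + 2*8))/(33 - 59) = -(-7 + (2 + 16))/(-26) = -(-1)*(-7 + 18)/26 = -(-1)*11/26 = -1*(-11/26) = 11/26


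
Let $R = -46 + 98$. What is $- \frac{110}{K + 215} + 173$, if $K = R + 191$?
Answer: $\frac{39562}{229} \approx 172.76$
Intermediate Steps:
$R = 52$
$K = 243$ ($K = 52 + 191 = 243$)
$- \frac{110}{K + 215} + 173 = - \frac{110}{243 + 215} + 173 = - \frac{110}{458} + 173 = \left(-110\right) \frac{1}{458} + 173 = - \frac{55}{229} + 173 = \frac{39562}{229}$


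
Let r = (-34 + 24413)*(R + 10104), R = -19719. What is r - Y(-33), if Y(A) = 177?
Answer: -234404262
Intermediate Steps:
r = -234404085 (r = (-34 + 24413)*(-19719 + 10104) = 24379*(-9615) = -234404085)
r - Y(-33) = -234404085 - 1*177 = -234404085 - 177 = -234404262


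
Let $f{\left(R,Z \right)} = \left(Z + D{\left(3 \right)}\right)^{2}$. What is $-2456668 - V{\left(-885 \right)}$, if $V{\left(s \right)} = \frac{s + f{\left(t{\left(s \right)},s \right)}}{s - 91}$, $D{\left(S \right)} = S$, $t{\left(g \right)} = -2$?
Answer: $- \frac{2396930929}{976} \approx -2.4559 \cdot 10^{6}$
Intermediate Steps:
$f{\left(R,Z \right)} = \left(3 + Z\right)^{2}$ ($f{\left(R,Z \right)} = \left(Z + 3\right)^{2} = \left(3 + Z\right)^{2}$)
$V{\left(s \right)} = \frac{s + \left(3 + s\right)^{2}}{-91 + s}$ ($V{\left(s \right)} = \frac{s + \left(3 + s\right)^{2}}{s - 91} = \frac{s + \left(3 + s\right)^{2}}{-91 + s}$)
$-2456668 - V{\left(-885 \right)} = -2456668 - \frac{-885 + \left(3 - 885\right)^{2}}{-91 - 885} = -2456668 - \frac{-885 + \left(-882\right)^{2}}{-976} = -2456668 - - \frac{-885 + 777924}{976} = -2456668 - \left(- \frac{1}{976}\right) 777039 = -2456668 - - \frac{777039}{976} = -2456668 + \frac{777039}{976} = - \frac{2396930929}{976}$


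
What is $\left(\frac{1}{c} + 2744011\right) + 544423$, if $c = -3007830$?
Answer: $\frac{9891050438219}{3007830} \approx 3.2884 \cdot 10^{6}$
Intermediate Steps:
$\left(\frac{1}{c} + 2744011\right) + 544423 = \left(\frac{1}{-3007830} + 2744011\right) + 544423 = \left(- \frac{1}{3007830} + 2744011\right) + 544423 = \frac{8253518606129}{3007830} + 544423 = \frac{9891050438219}{3007830}$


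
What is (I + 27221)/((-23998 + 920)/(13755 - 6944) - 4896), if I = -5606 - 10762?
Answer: -73919783/33369734 ≈ -2.2152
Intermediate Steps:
I = -16368
(I + 27221)/((-23998 + 920)/(13755 - 6944) - 4896) = (-16368 + 27221)/((-23998 + 920)/(13755 - 6944) - 4896) = 10853/(-23078/6811 - 4896) = 10853/(-33369734/6811) = 10853*(-6811/33369734) = -73919783/33369734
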